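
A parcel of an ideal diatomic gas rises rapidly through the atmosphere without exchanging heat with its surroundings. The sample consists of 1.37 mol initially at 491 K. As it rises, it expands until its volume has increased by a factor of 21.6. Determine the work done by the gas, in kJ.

W ≈ 9.89 kJ

Adiabatic: T₁V₁^(γ−1) = T₂V₂^(γ−1) ⇒ T₂ = T₁ (V₁/V₂)^(γ−1).
γ = 7/5 for a diatomic ideal gas, so γ−1 = 2/5.
T₂ = 491 × (1/21.6)^(2/5) = 143.6 K.
Q = 0, so ΔU = W_on_gas = nCᵥΔT with Cᵥ = R/(γ−1) = 20.79 J/(mol·K).
ΔU = 1.37 × 20.79 × (143.6 − 491) = -9891 J.
Work done by the gas = −ΔU = 9891 J.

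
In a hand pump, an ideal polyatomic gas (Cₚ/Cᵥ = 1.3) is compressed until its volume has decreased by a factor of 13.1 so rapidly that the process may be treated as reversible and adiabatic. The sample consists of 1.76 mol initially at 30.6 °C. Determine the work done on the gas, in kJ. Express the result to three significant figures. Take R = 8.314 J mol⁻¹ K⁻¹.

For a reversible adiabat TV^(γ−1) is constant, so T₂ = T₁ (V₁/V₂)^(γ−1).
T₁ = 30.6 °C = 303.8 K.
T₂ = 303.8 × 13.1^(0.3) = 657.2 K.
Q = 0, so ΔU = W_on_gas = nCᵥΔT with Cᵥ = R/(γ−1) = 27.71 J/(mol·K).
ΔU = 1.76 × 27.71 × (657.2 − 303.8) = 17240 J.

W ≈ 17.2 kJ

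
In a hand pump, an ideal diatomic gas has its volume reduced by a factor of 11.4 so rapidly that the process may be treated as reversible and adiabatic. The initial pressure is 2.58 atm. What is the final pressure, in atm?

P₂ ≈ 77.9 atm

Since PV^γ is constant along a reversible adiabat, P₂ = P₁ (V₁/V₂)^γ.
For a diatomic ideal gas γ = 7/5.
P₂ = 2.58 × 11.4^(7/5) = 77.85 atm.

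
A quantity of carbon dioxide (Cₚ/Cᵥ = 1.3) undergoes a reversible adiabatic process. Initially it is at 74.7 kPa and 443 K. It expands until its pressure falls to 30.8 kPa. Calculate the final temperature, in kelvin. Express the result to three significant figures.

Along an adiabat T P^((1−γ)/γ) is constant, so T₂ = T₁ (P₂/P₁)^((γ−1)/γ).
T₂ = 443 × (30.8/74.7)^(0.231) = 361.1 K.

T₂ ≈ 361 K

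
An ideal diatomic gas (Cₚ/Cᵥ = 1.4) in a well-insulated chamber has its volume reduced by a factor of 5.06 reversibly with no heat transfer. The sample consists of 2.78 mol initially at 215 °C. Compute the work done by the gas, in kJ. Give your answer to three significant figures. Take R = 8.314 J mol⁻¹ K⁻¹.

W ≈ -25.7 kJ

For a reversible adiabat TV^(γ−1) is constant, so T₂ = T₁ (V₁/V₂)^(γ−1).
T₁ = 215 °C = 488.1 K.
T₂ = 488.1 × 5.06^(0.4) = 933.7 K.
Q = 0, so ΔU = W_on_gas = nCᵥΔT with Cᵥ = R/(γ−1) = 20.79 J/(mol·K).
ΔU = 2.78 × 20.79 × (933.7 − 488.1) = 25750 J.
Work done by the gas = −ΔU = -25750 J.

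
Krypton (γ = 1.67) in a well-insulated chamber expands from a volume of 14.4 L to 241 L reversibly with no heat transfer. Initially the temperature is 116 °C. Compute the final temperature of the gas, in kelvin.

T₂ ≈ 58.9 K

For a reversible adiabat TV^(γ−1) is constant, so T₂ = T₁ (V₁/V₂)^(γ−1).
T₁ = 116 °C = 389.1 K.
T₂ = 389.1 × (14.4/241)^(0.67) = 58.92 K.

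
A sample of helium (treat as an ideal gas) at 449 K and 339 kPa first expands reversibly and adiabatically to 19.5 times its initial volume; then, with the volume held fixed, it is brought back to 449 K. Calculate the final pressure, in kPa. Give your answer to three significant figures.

For a monatomic ideal gas γ = 5/3.
Adiabatic step (PV^γ = const): P₂ = 339×(1/19.5)^(5/3) = 2.4 kPa; T₂ = 449×(1/19.5)^(2/3) = 61.98 K.
Isochoric: P₃ = P₂(T₃/T₂) = 2.4 × (449/61.98) = 17.38 kPa.

P₃ ≈ 17.4 kPa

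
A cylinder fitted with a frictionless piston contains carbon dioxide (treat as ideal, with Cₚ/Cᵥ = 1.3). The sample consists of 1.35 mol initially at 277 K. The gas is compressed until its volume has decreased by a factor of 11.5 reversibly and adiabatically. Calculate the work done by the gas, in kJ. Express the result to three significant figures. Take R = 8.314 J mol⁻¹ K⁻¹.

W ≈ -11.2 kJ

Adiabatic: T₁V₁^(γ−1) = T₂V₂^(γ−1) ⇒ T₂ = T₁ (V₁/V₂)^(γ−1).
T₂ = 277 × 11.5^(0.3) = 576.4 K.
Q = 0, so ΔU = W_on_gas = nCᵥΔT with Cᵥ = R/(γ−1) = 27.71 J/(mol·K).
ΔU = 1.35 × 27.71 × (576.4 − 277) = 11200 J.
Work done by the gas = −ΔU = -11200 J.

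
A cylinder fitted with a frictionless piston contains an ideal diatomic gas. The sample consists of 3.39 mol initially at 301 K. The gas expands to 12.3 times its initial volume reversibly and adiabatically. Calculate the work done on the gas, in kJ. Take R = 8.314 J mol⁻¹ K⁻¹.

W ≈ -13.4 kJ

For a reversible adiabat TV^(γ−1) is constant, so T₂ = T₁ (V₁/V₂)^(γ−1).
γ = 7/5 for a diatomic ideal gas, so γ−1 = 2/5.
T₂ = 301 × (1/12.3)^(2/5) = 110.3 K.
Q = 0, so ΔU = W_on_gas = nCᵥΔT with Cᵥ = R/(γ−1) = 20.79 J/(mol·K).
ΔU = 3.39 × 20.79 × (110.3 − 301) = -13440 J.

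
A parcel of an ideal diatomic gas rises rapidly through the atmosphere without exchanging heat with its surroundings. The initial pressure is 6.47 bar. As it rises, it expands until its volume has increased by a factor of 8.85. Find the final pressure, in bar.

Adiabatic: P₁V₁^γ = P₂V₂^γ ⇒ P₂ = P₁ (V₁/V₂)^γ.
For a diatomic ideal gas γ = 7/5.
P₂ = 6.47 × (1/8.85)^(7/5) = 0.3056 bar.

P₂ ≈ 0.306 bar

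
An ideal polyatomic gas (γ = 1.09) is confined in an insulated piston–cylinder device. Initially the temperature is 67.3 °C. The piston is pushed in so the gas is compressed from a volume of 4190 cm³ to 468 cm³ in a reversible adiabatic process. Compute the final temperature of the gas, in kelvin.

For a reversible adiabat TV^(γ−1) is constant, so T₂ = T₁ (V₁/V₂)^(γ−1).
T₁ = 67.3 °C = 340.4 K.
T₂ = 340.4 × (4190/468)^(0.09) = 414.7 K.

T₂ ≈ 415 K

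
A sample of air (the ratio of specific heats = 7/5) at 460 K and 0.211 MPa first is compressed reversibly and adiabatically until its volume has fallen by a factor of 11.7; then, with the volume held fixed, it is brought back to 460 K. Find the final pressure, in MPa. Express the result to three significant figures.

Adiabatic step (PV^γ = const): P₂ = 0.211×11.7^(7/5) = 6.603 MPa; T₂ = 460×11.7^(2/5) = 1230 K.
Isochoric: P₃ = P₂(T₃/T₂) = 6.603 × (460/1230) = 2.469 MPa.

P₃ ≈ 2.47 MPa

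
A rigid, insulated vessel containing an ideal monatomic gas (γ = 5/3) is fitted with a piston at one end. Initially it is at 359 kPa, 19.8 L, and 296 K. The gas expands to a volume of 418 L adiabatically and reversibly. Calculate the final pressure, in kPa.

P₂ ≈ 2.23 kPa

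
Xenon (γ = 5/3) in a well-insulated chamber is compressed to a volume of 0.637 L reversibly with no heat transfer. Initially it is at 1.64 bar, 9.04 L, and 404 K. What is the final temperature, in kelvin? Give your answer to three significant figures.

Adiabatic: T₁V₁^(γ−1) = T₂V₂^(γ−1) ⇒ T₂ = T₁ (V₁/V₂)^(γ−1).
T₂ = 404 × (9.04/0.637)^(2/3) = 2368 K.

T₂ ≈ 2370 K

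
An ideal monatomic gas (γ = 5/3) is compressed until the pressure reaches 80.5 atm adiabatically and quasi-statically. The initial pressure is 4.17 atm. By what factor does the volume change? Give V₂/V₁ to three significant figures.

From PV^γ = const, V₂/V₁ = (P₁/P₂)^(1/γ).
V₂/V₁ = (4.17/80.5)^(3/5) = 0.1693.

V₂/V₁ ≈ 0.169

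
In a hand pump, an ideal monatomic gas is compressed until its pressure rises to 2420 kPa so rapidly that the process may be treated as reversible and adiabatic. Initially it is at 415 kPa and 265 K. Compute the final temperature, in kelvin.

T₂ ≈ 536 K

Adiabatic: T₂/T₁ = (P₂/P₁)^((γ−1)/γ).
For a monatomic ideal gas γ = 5/3, so (γ−1)/γ = 2/5.
T₂ = 265 × (2420/415)^(2/5) = 536.5 K.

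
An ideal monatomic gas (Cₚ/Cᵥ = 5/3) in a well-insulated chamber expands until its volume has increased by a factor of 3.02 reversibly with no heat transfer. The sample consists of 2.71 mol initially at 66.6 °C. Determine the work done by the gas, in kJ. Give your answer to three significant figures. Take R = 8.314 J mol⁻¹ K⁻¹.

W ≈ 5.99 kJ

For a reversible adiabat TV^(γ−1) is constant, so T₂ = T₁ (V₁/V₂)^(γ−1).
T₁ = 66.6 °C = 339.8 K.
T₂ = 339.8 × (1/3.02)^(2/3) = 162.6 K.
Q = 0, so ΔU = W_on_gas = nCᵥΔT with Cᵥ = R/(γ−1) = 12.47 J/(mol·K).
ΔU = 2.71 × 12.47 × (162.6 − 339.8) = -5987 J.
Work done by the gas = −ΔU = 5987 J.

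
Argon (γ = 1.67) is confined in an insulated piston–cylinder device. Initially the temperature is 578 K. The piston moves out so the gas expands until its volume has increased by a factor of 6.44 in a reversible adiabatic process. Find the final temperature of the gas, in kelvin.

For a reversible adiabat TV^(γ−1) is constant, so T₂ = T₁ (V₁/V₂)^(γ−1).
T₂ = 578 × (1/6.44)^(0.67) = 165.9 K.

T₂ ≈ 166 K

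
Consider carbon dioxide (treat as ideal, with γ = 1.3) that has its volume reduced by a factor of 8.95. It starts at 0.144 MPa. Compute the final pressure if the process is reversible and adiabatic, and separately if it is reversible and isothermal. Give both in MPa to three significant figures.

Isothermal: P₂ = P₁(V₁/V₂) = 0.144×8.95 = 1.289 MPa.
Adiabatic: P₂ = P₁(V₁/V₂)^γ = 0.144×8.95^(1.3) = 2.487 MPa.

adiabatic: 2.49 MPa; isothermal: 1.29 MPa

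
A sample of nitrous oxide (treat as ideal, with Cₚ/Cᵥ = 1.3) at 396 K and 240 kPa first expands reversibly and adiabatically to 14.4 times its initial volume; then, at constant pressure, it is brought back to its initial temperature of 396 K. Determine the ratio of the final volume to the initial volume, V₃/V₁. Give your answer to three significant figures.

Adiabatic step: V₂/V₁ = 14.4; T₂ = T₁·(1/14.4)^(0.3) = 177.9 K.
Isobaric step: V₃/V₂ = T₃/T₂ = 396/177.9.
V₃/V₁ = (V₂/V₁)(V₃/V₂) = 14.4 × (396/177.9) = 32.05.

V₃/V₁ ≈ 32.1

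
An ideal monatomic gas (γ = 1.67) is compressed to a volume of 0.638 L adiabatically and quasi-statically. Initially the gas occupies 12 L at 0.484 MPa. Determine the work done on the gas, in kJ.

W ≈ 53.2 kJ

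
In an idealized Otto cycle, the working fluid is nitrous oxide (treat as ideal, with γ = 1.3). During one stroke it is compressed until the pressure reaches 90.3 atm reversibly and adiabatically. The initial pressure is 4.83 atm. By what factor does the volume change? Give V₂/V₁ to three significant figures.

V₂/V₁ ≈ 0.105

From PV^γ = const, V₂/V₁ = (P₁/P₂)^(1/γ).
V₂/V₁ = (4.83/90.3)^(0.769) = 0.1051.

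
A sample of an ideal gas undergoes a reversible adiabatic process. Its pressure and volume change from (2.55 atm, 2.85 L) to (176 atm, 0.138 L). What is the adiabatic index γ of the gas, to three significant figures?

PV^γ = const ⇒ γ = ln(P₂/P₁) / ln(V₁/V₂).
γ = ln(176/2.55) / ln(2.85/0.138) = 1.398.

γ ≈ 1.40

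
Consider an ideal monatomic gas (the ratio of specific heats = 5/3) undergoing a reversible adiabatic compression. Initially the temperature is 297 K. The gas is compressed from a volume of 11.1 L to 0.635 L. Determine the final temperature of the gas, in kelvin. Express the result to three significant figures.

Adiabatic: T₁V₁^(γ−1) = T₂V₂^(γ−1) ⇒ T₂ = T₁ (V₁/V₂)^(γ−1).
T₂ = 297 × (11.1/0.635)^(2/3) = 2000 K.

T₂ ≈ 2000 K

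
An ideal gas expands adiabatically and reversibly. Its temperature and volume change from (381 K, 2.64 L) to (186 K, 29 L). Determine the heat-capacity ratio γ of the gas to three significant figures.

TV^(γ−1) = const ⇒ γ − 1 = ln(T₂/T₁) / ln(V₁/V₂).
γ = 1 + ln(186/381) / ln(2.64/29) = 1.299.

γ ≈ 1.30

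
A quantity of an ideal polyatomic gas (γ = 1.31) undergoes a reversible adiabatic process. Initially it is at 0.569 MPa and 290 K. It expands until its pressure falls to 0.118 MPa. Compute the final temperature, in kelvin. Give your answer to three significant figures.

T₂ ≈ 200 K

Along an adiabat T P^((1−γ)/γ) is constant, so T₂ = T₁ (P₂/P₁)^((γ−1)/γ).
T₂ = 290 × (0.118/0.569)^(0.237) = 199.9 K.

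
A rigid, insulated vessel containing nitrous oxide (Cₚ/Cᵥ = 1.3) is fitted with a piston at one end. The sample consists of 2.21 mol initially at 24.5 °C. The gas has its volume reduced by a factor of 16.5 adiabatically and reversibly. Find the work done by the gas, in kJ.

W ≈ -24.0 kJ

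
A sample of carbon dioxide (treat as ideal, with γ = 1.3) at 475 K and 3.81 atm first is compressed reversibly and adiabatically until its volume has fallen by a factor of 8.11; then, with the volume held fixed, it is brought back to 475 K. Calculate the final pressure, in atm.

P₃ ≈ 30.9 atm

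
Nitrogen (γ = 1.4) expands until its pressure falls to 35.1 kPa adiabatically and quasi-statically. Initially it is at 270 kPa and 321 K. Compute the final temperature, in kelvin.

Adiabatic: T₂/T₁ = (P₂/P₁)^((γ−1)/γ).
T₂ = 321 × (35.1/270)^(0.286) = 179.2 K.

T₂ ≈ 179 K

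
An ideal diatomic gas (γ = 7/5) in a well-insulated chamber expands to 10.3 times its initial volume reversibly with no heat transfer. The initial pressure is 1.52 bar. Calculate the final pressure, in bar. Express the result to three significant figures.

Adiabatic: P₁V₁^γ = P₂V₂^γ ⇒ P₂ = P₁ (V₁/V₂)^γ.
P₂ = 1.52 × (1/10.3)^(7/5) = 0.05806 bar.

P₂ ≈ 0.0581 bar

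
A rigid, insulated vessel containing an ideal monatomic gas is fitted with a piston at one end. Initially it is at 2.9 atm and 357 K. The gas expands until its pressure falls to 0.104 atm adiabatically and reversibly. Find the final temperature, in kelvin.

Along an adiabat T P^((1−γ)/γ) is constant, so T₂ = T₁ (P₂/P₁)^((γ−1)/γ).
For a monatomic ideal gas γ = 5/3, so (γ−1)/γ = 2/5.
T₂ = 357 × (0.104/2.9)^(2/5) = 94.3 K.

T₂ ≈ 94.3 K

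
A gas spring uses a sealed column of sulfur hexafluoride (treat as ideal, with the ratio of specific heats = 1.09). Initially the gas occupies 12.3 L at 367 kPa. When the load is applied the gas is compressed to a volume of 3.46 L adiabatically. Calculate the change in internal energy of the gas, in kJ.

P₂ = P₁(V₁/V₂)^γ = 367×(12.3/3.46)^(1.09) = 1462 kPa.
For a reversible adiabat, W_by_gas = (P₁V₁ − P₂V₂)/(γ−1).
W_by = (367000×0.0123 − 1.462×10^6×0.00346) / (0.09) = -6065 J.
Q = 0 ⇒ ΔU = −W_by = 6065 J.

ΔU ≈ 6.06 kJ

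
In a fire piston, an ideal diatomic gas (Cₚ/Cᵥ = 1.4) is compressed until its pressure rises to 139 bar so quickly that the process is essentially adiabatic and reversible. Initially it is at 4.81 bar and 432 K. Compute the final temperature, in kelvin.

Along an adiabat T P^((1−γ)/γ) is constant, so T₂ = T₁ (P₂/P₁)^((γ−1)/γ).
T₂ = 432 × (139/4.81)^(0.286) = 1129 K.

T₂ ≈ 1130 K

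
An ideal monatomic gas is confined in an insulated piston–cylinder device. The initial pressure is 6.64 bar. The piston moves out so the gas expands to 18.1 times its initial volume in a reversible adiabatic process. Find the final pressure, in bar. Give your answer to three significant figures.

Since PV^γ is constant along a reversible adiabat, P₂ = P₁ (V₁/V₂)^γ.
For a monatomic ideal gas γ = 5/3.
P₂ = 6.64 × (1/18.1)^(5/3) = 0.05322 bar.

P₂ ≈ 0.0532 bar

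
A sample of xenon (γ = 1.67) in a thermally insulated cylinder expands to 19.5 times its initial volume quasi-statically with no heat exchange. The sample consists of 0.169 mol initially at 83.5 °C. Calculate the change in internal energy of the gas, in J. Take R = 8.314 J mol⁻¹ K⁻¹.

ΔU ≈ -646 J

Adiabatic: T₁V₁^(γ−1) = T₂V₂^(γ−1) ⇒ T₂ = T₁ (V₁/V₂)^(γ−1).
T₁ = 83.5 °C = 356.6 K.
T₂ = 356.6 × (1/19.5)^(0.67) = 48.74 K.
Q = 0, so ΔU = W_on_gas = nCᵥΔT with Cᵥ = R/(γ−1) = 12.41 J/(mol·K).
ΔU = 0.169 × 12.41 × (48.74 − 356.6) = -645.7 J.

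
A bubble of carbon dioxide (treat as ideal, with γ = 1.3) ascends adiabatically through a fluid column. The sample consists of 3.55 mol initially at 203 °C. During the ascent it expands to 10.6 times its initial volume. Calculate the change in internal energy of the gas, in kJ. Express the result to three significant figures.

Adiabatic: T₁V₁^(γ−1) = T₂V₂^(γ−1) ⇒ T₂ = T₁ (V₁/V₂)^(γ−1).
T₁ = 203 °C = 476.1 K.
T₂ = 476.1 × (1/10.6)^(0.3) = 234.5 K.
Q = 0, so ΔU = W_on_gas = nCᵥΔT with Cᵥ = R/(γ−1) = 27.71 J/(mol·K).
ΔU = 3.55 × 27.71 × (234.5 − 476.1) = -23770 J.

ΔU ≈ -23.8 kJ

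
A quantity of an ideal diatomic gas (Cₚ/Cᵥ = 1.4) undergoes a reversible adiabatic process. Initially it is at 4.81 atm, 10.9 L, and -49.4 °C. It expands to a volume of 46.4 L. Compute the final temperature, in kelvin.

T₂ ≈ 125 K

Adiabatic: T₁V₁^(γ−1) = T₂V₂^(γ−1) ⇒ T₂ = T₁ (V₁/V₂)^(γ−1).
T₁ = -49.4 °C = 223.7 K.
T₂ = 223.7 × (10.9/46.4)^(0.4) = 125.4 K.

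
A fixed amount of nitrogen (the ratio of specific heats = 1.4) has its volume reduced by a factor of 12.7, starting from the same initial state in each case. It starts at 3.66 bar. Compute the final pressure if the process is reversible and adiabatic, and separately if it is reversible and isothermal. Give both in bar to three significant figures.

Isothermal: P₂ = P₁(V₁/V₂) = 3.66×12.7 = 46.48 bar.
Adiabatic: P₂ = P₁(V₁/V₂)^γ = 3.66×12.7^(1.4) = 128.5 bar.

adiabatic: 128 bar; isothermal: 46.5 bar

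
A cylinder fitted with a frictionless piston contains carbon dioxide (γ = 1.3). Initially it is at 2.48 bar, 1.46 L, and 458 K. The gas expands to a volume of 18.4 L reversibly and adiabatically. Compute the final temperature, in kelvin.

Adiabatic: T₁V₁^(γ−1) = T₂V₂^(γ−1) ⇒ T₂ = T₁ (V₁/V₂)^(γ−1).
T₂ = 458 × (1.46/18.4)^(0.3) = 214.2 K.

T₂ ≈ 214 K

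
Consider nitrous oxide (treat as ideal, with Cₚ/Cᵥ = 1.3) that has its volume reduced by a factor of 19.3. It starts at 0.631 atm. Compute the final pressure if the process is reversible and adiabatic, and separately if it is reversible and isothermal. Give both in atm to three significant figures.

Isothermal: P₂ = P₁(V₁/V₂) = 0.631×19.3 = 12.18 atm.
Adiabatic: P₂ = P₁(V₁/V₂)^γ = 0.631×19.3^(1.3) = 29.6 atm.

adiabatic: 29.6 atm; isothermal: 12.2 atm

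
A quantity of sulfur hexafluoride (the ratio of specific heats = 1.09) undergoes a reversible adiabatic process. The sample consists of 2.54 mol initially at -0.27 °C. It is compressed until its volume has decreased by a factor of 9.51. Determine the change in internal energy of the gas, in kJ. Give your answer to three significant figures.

For a reversible adiabat TV^(γ−1) is constant, so T₂ = T₁ (V₁/V₂)^(γ−1).
T₁ = -0.27 °C = 272.9 K.
T₂ = 272.9 × 9.51^(0.09) = 334.2 K.
Q = 0, so ΔU = W_on_gas = nCᵥΔT with Cᵥ = R/(γ−1) = 92.38 J/(mol·K).
ΔU = 2.54 × 92.38 × (334.2 − 272.9) = 14390 J.

ΔU ≈ 14.4 kJ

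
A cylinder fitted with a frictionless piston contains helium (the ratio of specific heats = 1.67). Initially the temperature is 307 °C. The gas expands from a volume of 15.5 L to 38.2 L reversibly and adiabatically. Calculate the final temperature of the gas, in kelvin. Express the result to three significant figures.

Adiabatic: T₁V₁^(γ−1) = T₂V₂^(γ−1) ⇒ T₂ = T₁ (V₁/V₂)^(γ−1).
T₁ = 307 °C = 580.1 K.
T₂ = 580.1 × (15.5/38.2)^(0.67) = 317 K.

T₂ ≈ 317 K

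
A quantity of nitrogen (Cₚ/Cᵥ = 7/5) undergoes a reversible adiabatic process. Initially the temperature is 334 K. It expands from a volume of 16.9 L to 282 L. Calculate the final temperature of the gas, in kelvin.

T₂ ≈ 108 K

For a reversible adiabat TV^(γ−1) is constant, so T₂ = T₁ (V₁/V₂)^(γ−1).
T₂ = 334 × (16.9/282)^(2/5) = 108.3 K.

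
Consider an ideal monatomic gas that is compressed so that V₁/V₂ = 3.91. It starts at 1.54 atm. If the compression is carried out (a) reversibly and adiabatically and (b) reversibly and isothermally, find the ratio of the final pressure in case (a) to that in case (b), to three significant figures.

For a monatomic ideal gas γ = 5/3.
Isothermal: P_b = P₁(V₁/V₂) = 1.54×3.91.
Adiabatic: P_a = P₁(V₁/V₂)^γ = 1.54×3.91^(5/3).
P_a/P_b = (V₁/V₂)^(γ−1) = 3.91^(2/3) = 2.482.

P_adiabatic / P_isothermal ≈ 2.48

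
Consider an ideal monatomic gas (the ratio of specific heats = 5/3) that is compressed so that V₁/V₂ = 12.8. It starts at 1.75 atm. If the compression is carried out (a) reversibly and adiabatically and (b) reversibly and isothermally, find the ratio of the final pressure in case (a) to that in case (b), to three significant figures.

P_adiabatic / P_isothermal ≈ 5.47

Isothermal: P_b = P₁(V₁/V₂) = 1.75×12.8.
Adiabatic: P_a = P₁(V₁/V₂)^γ = 1.75×12.8^(5/3).
P_a/P_b = (V₁/V₂)^(γ−1) = 12.8^(2/3) = 5.472.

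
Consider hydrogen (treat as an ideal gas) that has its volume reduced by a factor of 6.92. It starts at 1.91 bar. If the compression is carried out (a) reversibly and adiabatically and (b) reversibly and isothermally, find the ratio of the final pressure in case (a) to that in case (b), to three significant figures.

For a diatomic ideal gas γ = 7/5.
Isothermal: P_b = P₁(V₁/V₂) = 1.91×6.92.
Adiabatic: P_a = P₁(V₁/V₂)^γ = 1.91×6.92^(7/5).
P_a/P_b = (V₁/V₂)^(γ−1) = 6.92^(2/5) = 2.168.

P_adiabatic / P_isothermal ≈ 2.17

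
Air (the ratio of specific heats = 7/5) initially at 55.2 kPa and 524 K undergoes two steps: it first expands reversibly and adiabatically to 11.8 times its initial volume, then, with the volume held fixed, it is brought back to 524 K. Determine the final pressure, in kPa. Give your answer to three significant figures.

Adiabatic step (PV^γ = const): P₂ = 55.2×(1/11.8)^(7/5) = 1.743 kPa; T₂ = 524×(1/11.8)^(2/5) = 195.2 K.
Isochoric: P₃ = P₂(T₃/T₂) = 1.743 × (524/195.2) = 4.678 kPa.

P₃ ≈ 4.68 kPa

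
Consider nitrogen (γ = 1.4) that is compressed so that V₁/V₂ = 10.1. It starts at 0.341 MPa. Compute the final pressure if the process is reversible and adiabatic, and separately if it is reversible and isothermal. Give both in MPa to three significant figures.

Isothermal: P₂ = P₁(V₁/V₂) = 0.341×10.1 = 3.444 MPa.
Adiabatic: P₂ = P₁(V₁/V₂)^γ = 0.341×10.1^(1.4) = 8.686 MPa.

adiabatic: 8.69 MPa; isothermal: 3.44 MPa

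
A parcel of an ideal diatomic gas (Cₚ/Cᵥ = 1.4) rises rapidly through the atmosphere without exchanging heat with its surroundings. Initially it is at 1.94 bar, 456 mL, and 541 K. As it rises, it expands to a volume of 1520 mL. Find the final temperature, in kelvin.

T₂ ≈ 334 K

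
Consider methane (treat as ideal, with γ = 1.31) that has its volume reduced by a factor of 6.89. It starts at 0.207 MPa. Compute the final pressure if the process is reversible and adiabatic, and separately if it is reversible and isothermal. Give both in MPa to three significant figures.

Isothermal: P₂ = P₁(V₁/V₂) = 0.207×6.89 = 1.426 MPa.
Adiabatic: P₂ = P₁(V₁/V₂)^γ = 0.207×6.89^(1.31) = 2.594 MPa.

adiabatic: 2.59 MPa; isothermal: 1.43 MPa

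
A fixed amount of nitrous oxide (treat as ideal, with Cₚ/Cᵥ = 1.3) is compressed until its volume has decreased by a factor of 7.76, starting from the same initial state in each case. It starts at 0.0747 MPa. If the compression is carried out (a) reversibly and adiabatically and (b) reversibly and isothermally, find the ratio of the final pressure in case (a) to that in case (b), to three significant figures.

Isothermal: P_b = P₁(V₁/V₂) = 0.0747×7.76.
Adiabatic: P_a = P₁(V₁/V₂)^γ = 0.0747×7.76^(1.3).
P_a/P_b = (V₁/V₂)^(γ−1) = 7.76^(0.3) = 1.849.

P_adiabatic / P_isothermal ≈ 1.85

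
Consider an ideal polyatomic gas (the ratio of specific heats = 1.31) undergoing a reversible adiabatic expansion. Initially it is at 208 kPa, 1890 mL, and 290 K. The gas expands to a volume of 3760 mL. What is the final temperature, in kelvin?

T₂ ≈ 234 K

For a reversible adiabat TV^(γ−1) is constant, so T₂ = T₁ (V₁/V₂)^(γ−1).
T₂ = 290 × (1890/3760)^(0.31) = 234.3 K.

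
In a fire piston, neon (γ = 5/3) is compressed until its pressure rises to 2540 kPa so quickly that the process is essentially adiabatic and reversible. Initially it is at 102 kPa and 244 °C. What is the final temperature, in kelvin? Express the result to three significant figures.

Adiabatic: T₂/T₁ = (P₂/P₁)^((γ−1)/γ).
T₁ = 244 °C = 517.1 K.
T₂ = 517.1 × (2540/102)^(2/5) = 1871 K.

T₂ ≈ 1870 K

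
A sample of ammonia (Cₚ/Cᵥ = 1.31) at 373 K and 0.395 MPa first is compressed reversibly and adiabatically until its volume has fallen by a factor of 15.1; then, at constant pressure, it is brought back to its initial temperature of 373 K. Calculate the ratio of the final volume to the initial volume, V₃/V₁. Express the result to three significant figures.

V₃/V₁ ≈ 0.0285

Adiabatic step: V₂/V₁ = 0.06623; T₂ = T₁·15.1^(0.31) = 865.3 K.
Isobaric step: V₃/V₂ = T₃/T₂ = 373/865.3.
V₃/V₁ = (V₂/V₁)(V₃/V₂) = 0.06623 × (373/865.3) = 0.02855.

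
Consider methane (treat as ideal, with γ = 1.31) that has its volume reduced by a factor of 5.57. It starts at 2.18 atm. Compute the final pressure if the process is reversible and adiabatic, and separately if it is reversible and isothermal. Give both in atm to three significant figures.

Isothermal: P₂ = P₁(V₁/V₂) = 2.18×5.57 = 12.14 atm.
Adiabatic: P₂ = P₁(V₁/V₂)^γ = 2.18×5.57^(1.31) = 20.68 atm.

adiabatic: 20.7 atm; isothermal: 12.1 atm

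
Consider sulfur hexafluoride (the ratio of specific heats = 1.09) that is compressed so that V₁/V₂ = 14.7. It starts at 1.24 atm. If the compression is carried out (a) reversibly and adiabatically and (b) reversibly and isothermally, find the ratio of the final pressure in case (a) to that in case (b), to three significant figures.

Isothermal: P_b = P₁(V₁/V₂) = 1.24×14.7.
Adiabatic: P_a = P₁(V₁/V₂)^γ = 1.24×14.7^(1.09).
P_a/P_b = (V₁/V₂)^(γ−1) = 14.7^(0.09) = 1.274.

P_adiabatic / P_isothermal ≈ 1.27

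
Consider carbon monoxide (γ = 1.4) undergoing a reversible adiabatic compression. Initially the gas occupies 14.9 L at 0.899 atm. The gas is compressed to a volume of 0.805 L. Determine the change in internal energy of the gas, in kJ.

ΔU ≈ 7.51 kJ

P₂ = P₁(V₁/V₂)^γ = 0.899×(14.9/0.805)^(1.4) = 53.47 atm.
For a reversible adiabat, W_by_gas = (P₁V₁ − P₂V₂)/(γ−1).
W_by = (91090×0.0149 − 5.418×10^6×0.000805) / (0.4) = -7510 J.
Q = 0 ⇒ ΔU = −W_by = 7510 J.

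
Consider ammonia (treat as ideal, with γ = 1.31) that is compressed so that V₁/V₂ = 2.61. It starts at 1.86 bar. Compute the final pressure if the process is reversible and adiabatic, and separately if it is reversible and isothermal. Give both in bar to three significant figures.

Isothermal: P₂ = P₁(V₁/V₂) = 1.86×2.61 = 4.855 bar.
Adiabatic: P₂ = P₁(V₁/V₂)^γ = 1.86×2.61^(1.31) = 6.536 bar.

adiabatic: 6.54 bar; isothermal: 4.85 bar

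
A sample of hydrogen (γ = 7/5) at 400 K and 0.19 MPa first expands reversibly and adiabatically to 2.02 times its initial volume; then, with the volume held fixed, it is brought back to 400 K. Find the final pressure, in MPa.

Adiabatic step (PV^γ = const): P₂ = 0.19×(1/2.02)^(7/5) = 0.071 MPa; T₂ = 400×(1/2.02)^(2/5) = 301.9 K.
Isochoric: P₃ = P₂(T₃/T₂) = 0.071 × (400/301.9) = 0.09406 MPa.

P₃ ≈ 0.0941 MPa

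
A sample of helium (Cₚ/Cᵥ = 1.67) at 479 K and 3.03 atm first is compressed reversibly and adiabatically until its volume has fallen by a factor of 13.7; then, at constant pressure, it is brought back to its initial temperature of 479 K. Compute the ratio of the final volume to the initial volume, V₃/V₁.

V₃/V₁ ≈ 0.0126

Adiabatic step: V₂/V₁ = 0.07299; T₂ = T₁·13.7^(0.67) = 2767 K.
Isobaric step: V₃/V₂ = T₃/T₂ = 479/2767.
V₃/V₁ = (V₂/V₁)(V₃/V₂) = 0.07299 × (479/2767) = 0.01264.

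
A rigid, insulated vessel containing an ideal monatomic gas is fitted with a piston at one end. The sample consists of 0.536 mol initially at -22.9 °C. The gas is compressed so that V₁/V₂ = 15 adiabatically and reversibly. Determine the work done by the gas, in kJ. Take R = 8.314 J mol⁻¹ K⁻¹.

W ≈ -8.50 kJ

Adiabatic: T₁V₁^(γ−1) = T₂V₂^(γ−1) ⇒ T₂ = T₁ (V₁/V₂)^(γ−1).
γ = 5/3 for a monatomic ideal gas, so γ−1 = 2/3.
T₁ = -22.9 °C = 250.2 K.
T₂ = 250.2 × 15^(2/3) = 1522 K.
Q = 0, so ΔU = W_on_gas = nCᵥΔT with Cᵥ = R/(γ−1) = 12.47 J/(mol·K).
ΔU = 0.536 × 12.47 × (1522 − 250.2) = 8501 J.
Work done by the gas = −ΔU = -8501 J.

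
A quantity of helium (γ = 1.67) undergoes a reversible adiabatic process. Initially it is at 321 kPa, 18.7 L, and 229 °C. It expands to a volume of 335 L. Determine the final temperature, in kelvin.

For a reversible adiabat TV^(γ−1) is constant, so T₂ = T₁ (V₁/V₂)^(γ−1).
T₁ = 229 °C = 502.1 K.
T₂ = 502.1 × (18.7/335)^(0.67) = 72.64 K.

T₂ ≈ 72.6 K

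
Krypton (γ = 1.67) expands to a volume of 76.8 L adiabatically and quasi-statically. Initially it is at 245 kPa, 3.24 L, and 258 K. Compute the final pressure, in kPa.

P₂ ≈ 1.24 kPa

Adiabatic: P₁V₁^γ = P₂V₂^γ ⇒ P₂ = P₁ (V₁/V₂)^γ.
P₂ = 245 × (3.24/76.8)^(1.67) = 1.239 kPa.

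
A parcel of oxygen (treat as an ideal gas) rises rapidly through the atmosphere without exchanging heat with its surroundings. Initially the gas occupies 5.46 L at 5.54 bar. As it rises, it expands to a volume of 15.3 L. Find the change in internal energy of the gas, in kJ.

γ = 7/5 for a diatomic ideal gas.
P₂ = P₁(V₁/V₂)^γ = 5.54×(5.46/15.3)^(7/5) = 1.309 bar.
For a reversible adiabat, W_by_gas = (P₁V₁ − P₂V₂)/(γ−1).
W_by = (554000×0.00546 − 130900×0.0153) / (2/5) = 2554 J.
Q = 0 ⇒ ΔU = −W_by = -2554 J.

ΔU ≈ -2.55 kJ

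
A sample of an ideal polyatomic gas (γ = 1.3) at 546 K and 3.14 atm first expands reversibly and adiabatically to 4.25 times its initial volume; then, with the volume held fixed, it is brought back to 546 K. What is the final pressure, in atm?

Adiabatic step (PV^γ = const): P₂ = 3.14×(1/4.25)^(1.3) = 0.4787 atm; T₂ = 546×(1/4.25)^(0.3) = 353.7 K.
Isochoric: P₃ = P₂(T₃/T₂) = 0.4787 × (546/353.7) = 0.7388 atm.

P₃ ≈ 0.739 atm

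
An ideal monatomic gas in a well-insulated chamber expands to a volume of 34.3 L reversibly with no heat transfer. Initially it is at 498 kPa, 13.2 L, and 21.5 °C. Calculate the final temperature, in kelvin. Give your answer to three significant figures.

T₂ ≈ 156 K

For a reversible adiabat TV^(γ−1) is constant, so T₂ = T₁ (V₁/V₂)^(γ−1).
γ = 5/3 for a monatomic ideal gas.
T₁ = 21.5 °C = 294.6 K.
T₂ = 294.6 × (13.2/34.3)^(2/3) = 155.9 K.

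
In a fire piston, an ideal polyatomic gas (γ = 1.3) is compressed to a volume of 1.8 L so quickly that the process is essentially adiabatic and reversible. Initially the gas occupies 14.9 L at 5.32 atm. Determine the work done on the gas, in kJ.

W ≈ 23.7 kJ

P₂ = P₁(V₁/V₂)^γ = 5.32×(14.9/1.8)^(1.3) = 83.02 atm.
For a reversible adiabat, W_by_gas = (P₁V₁ − P₂V₂)/(γ−1).
W_by = (539000×0.0149 − 8.412×10^6×0.0018) / (0.3) = -23700 J.
W_on_gas = −W_by = 23700 J.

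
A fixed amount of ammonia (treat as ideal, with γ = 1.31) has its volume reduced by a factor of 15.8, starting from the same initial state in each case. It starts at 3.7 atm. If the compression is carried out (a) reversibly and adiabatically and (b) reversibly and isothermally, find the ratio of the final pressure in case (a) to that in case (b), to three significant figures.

P_adiabatic / P_isothermal ≈ 2.35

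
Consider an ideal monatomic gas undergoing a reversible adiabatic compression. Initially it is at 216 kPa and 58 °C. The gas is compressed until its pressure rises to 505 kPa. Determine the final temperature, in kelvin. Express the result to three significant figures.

T₂ ≈ 465 K

Along an adiabat T P^((1−γ)/γ) is constant, so T₂ = T₁ (P₂/P₁)^((γ−1)/γ).
For a monatomic ideal gas γ = 5/3, so (γ−1)/γ = 2/5.
T₁ = 58 °C = 331.1 K.
T₂ = 331.1 × (505/216)^(2/5) = 465.1 K.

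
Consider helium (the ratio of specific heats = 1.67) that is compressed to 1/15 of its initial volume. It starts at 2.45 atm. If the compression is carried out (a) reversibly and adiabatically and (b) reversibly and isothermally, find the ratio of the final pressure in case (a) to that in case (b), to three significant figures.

Isothermal: P_b = P₁(V₁/V₂) = 2.45×15.
Adiabatic: P_a = P₁(V₁/V₂)^γ = 2.45×15^(1.67).
P_a/P_b = (V₁/V₂)^(γ−1) = 15^(0.67) = 6.137.

P_adiabatic / P_isothermal ≈ 6.14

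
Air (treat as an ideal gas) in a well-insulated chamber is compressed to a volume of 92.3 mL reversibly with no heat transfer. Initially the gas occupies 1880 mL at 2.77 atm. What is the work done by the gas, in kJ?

W ≈ -3.09 kJ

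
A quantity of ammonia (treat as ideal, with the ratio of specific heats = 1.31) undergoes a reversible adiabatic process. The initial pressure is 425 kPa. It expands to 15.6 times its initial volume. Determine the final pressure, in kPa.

Adiabatic: P₁V₁^γ = P₂V₂^γ ⇒ P₂ = P₁ (V₁/V₂)^γ.
P₂ = 425 × (1/15.6)^(1.31) = 11.63 kPa.

P₂ ≈ 11.6 kPa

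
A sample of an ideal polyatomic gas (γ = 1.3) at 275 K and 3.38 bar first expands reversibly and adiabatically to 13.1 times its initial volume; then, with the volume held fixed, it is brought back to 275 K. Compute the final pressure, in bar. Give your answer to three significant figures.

P₃ ≈ 0.258 bar

Adiabatic step (PV^γ = const): P₂ = 3.38×(1/13.1)^(1.3) = 0.1193 bar; T₂ = 275×(1/13.1)^(0.3) = 127.1 K.
Isochoric: P₃ = P₂(T₃/T₂) = 0.1193 × (275/127.1) = 0.258 bar.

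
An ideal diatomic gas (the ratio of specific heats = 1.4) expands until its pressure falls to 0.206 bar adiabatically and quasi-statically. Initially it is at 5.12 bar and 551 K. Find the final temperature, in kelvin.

Adiabatic: T₂/T₁ = (P₂/P₁)^((γ−1)/γ).
T₂ = 551 × (0.206/5.12)^(0.286) = 220 K.

T₂ ≈ 220 K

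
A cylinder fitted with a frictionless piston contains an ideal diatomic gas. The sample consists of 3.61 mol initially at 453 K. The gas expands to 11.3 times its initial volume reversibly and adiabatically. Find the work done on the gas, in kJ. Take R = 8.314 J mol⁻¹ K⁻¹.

For a reversible adiabat TV^(γ−1) is constant, so T₂ = T₁ (V₁/V₂)^(γ−1).
γ = 7/5 for a diatomic ideal gas, so γ−1 = 2/5.
T₂ = 453 × (1/11.3)^(2/5) = 171.7 K.
Q = 0, so ΔU = W_on_gas = nCᵥΔT with Cᵥ = R/(γ−1) = 20.79 J/(mol·K).
ΔU = 3.61 × 20.79 × (171.7 − 453) = -21100 J.

W ≈ -21.1 kJ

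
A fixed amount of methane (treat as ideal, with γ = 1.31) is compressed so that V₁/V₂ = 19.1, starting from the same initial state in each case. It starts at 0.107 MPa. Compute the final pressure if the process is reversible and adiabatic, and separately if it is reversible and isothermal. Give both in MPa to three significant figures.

adiabatic: 5.10 MPa; isothermal: 2.04 MPa

Isothermal: P₂ = P₁(V₁/V₂) = 0.107×19.1 = 2.044 MPa.
Adiabatic: P₂ = P₁(V₁/V₂)^γ = 0.107×19.1^(1.31) = 5.1 MPa.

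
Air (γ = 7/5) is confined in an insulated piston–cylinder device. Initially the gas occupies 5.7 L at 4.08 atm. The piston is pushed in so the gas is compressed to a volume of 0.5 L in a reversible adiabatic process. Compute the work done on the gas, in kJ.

W ≈ 9.70 kJ

P₂ = P₁(V₁/V₂)^γ = 4.08×(5.7/0.5)^(7/5) = 123.1 atm.
For a reversible adiabat, W_by_gas = (P₁V₁ − P₂V₂)/(γ−1).
W_by = (413400×0.0057 − 1.248×10^7×0.0005) / (2/5) = -9703 J.
W_on_gas = −W_by = 9703 J.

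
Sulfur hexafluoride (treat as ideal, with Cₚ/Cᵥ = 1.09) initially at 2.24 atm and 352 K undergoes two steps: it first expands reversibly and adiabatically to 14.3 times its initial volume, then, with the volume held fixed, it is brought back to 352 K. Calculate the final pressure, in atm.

P₃ ≈ 0.157 atm

Adiabatic step (PV^γ = const): P₂ = 2.24×(1/14.3)^(1.09) = 0.1233 atm; T₂ = 352×(1/14.3)^(0.09) = 277.1 K.
Isochoric: P₃ = P₂(T₃/T₂) = 0.1233 × (352/277.1) = 0.1566 atm.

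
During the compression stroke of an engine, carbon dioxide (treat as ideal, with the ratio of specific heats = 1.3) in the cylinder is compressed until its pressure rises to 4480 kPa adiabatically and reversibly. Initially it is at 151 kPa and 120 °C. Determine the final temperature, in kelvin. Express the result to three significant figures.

Along an adiabat T P^((1−γ)/γ) is constant, so T₂ = T₁ (P₂/P₁)^((γ−1)/γ).
T₁ = 120 °C = 393.1 K.
T₂ = 393.1 × (4480/151)^(0.231) = 859.6 K.

T₂ ≈ 860 K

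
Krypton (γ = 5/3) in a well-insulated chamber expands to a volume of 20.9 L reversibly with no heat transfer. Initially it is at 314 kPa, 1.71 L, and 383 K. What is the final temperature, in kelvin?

T₂ ≈ 72.2 K

For a reversible adiabat TV^(γ−1) is constant, so T₂ = T₁ (V₁/V₂)^(γ−1).
T₂ = 383 × (1.71/20.9)^(2/3) = 72.18 K.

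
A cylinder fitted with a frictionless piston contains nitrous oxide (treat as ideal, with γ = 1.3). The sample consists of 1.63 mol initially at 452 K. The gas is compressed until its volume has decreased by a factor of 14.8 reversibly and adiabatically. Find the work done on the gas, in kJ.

Adiabatic: T₁V₁^(γ−1) = T₂V₂^(γ−1) ⇒ T₂ = T₁ (V₁/V₂)^(γ−1).
T₂ = 452 × 14.8^(0.3) = 1014 K.
Q = 0, so ΔU = W_on_gas = nCᵥΔT with Cᵥ = R/(γ−1) = 27.71 J/(mol·K).
ΔU = 1.63 × 27.71 × (1014 − 452) = 25410 J.

W ≈ 25.4 kJ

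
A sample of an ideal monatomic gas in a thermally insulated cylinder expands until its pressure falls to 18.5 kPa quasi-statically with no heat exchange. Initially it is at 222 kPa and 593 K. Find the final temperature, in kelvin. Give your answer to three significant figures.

Adiabatic: T₂/T₁ = (P₂/P₁)^((γ−1)/γ).
For a monatomic ideal gas γ = 5/3, so (γ−1)/γ = 2/5.
T₂ = 593 × (18.5/222)^(2/5) = 219.5 K.

T₂ ≈ 219 K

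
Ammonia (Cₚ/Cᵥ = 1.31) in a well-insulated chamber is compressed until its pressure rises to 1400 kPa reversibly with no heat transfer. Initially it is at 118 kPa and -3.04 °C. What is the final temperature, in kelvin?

T₂ ≈ 485 K

Adiabatic: T₂/T₁ = (P₂/P₁)^((γ−1)/γ).
T₁ = -3.04 °C = 270.1 K.
T₂ = 270.1 × (1400/118)^(0.237) = 485 K.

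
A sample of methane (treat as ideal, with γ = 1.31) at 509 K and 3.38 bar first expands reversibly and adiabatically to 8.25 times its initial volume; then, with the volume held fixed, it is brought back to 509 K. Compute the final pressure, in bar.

P₃ ≈ 0.410 bar

Adiabatic step (PV^γ = const): P₂ = 3.38×(1/8.25)^(1.31) = 0.213 bar; T₂ = 509×(1/8.25)^(0.31) = 264.6 K.
Isochoric: P₃ = P₂(T₃/T₂) = 0.213 × (509/264.6) = 0.4097 bar.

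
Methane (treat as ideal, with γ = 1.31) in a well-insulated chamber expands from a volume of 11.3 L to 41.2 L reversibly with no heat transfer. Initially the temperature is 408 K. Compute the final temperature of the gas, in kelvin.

For a reversible adiabat TV^(γ−1) is constant, so T₂ = T₁ (V₁/V₂)^(γ−1).
T₂ = 408 × (11.3/41.2)^(0.31) = 273.2 K.

T₂ ≈ 273 K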